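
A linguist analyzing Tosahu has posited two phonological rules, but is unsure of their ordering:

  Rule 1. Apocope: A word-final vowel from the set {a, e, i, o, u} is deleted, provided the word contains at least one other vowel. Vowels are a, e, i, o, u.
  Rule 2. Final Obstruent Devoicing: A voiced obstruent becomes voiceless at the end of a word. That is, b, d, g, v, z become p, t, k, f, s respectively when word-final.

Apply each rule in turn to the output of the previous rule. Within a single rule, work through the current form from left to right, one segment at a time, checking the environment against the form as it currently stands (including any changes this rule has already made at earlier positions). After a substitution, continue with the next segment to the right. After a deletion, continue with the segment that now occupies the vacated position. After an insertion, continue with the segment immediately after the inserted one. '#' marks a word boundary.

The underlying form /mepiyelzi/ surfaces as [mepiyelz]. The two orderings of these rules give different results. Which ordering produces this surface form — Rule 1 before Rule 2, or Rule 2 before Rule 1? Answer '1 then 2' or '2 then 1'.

2 then 1

Order 1 then 2:
  1 Apocope: [mepiyelzi] → [mepiyelz]
  2 Final Obstruent Devoicing: [mepiyelz] → [mepiyels]
  result: [mepiyels]
Order 2 then 1:
  2 Final Obstruent Devoicing: no change — [mepiyelzi]
  1 Apocope: [mepiyelzi] → [mepiyelz]
  result: [mepiyelz]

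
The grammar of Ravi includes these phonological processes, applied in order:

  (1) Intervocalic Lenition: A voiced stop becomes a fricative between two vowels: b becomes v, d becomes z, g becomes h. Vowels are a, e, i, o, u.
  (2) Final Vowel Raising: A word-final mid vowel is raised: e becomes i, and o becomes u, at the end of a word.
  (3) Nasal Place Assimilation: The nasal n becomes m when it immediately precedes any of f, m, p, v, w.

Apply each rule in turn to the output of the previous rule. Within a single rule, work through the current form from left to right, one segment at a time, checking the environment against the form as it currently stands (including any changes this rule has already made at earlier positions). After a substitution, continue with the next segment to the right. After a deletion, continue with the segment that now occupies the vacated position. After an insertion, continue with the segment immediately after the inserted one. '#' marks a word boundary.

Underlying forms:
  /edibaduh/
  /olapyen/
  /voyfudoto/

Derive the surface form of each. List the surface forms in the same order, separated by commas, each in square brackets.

[ezivazuh], [olapyen], [voyfuzotu]

/edibaduh/:
  (1) Intervocalic Lenition: [edibaduh] → [ezivazuh]
  (2) Final Vowel Raising: no change — [ezivazuh]
  (3) Nasal Place Assimilation: no change — [ezivazuh]
/olapyen/:
  (1) Intervocalic Lenition: no change — [olapyen]
  (2) Final Vowel Raising: no change — [olapyen]
  (3) Nasal Place Assimilation: no change — [olapyen]
/voyfudoto/:
  (1) Intervocalic Lenition: [voyfudoto] → [voyfuzoto]
  (2) Final Vowel Raising: [voyfuzoto] → [voyfuzotu]
  (3) Nasal Place Assimilation: no change — [voyfuzotu]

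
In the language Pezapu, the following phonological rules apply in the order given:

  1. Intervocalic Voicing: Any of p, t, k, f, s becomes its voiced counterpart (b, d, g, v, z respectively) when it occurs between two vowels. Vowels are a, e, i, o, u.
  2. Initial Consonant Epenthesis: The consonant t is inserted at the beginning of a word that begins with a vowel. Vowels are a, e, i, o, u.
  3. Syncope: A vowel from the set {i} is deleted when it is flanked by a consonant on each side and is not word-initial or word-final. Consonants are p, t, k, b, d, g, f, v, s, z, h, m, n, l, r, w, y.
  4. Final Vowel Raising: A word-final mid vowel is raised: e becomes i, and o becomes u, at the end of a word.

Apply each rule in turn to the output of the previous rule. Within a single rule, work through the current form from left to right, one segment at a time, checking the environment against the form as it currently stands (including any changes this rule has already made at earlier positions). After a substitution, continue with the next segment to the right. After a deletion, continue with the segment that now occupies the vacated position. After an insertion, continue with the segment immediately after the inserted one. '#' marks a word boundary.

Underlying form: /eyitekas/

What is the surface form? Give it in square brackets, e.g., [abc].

1 Intervocalic Voicing: [eyitekas] → [eyidegas]
2 Initial Consonant Epenthesis: [eyidegas] → [teyidegas]
3 Syncope: [teyidegas] → [teydegas]
4 Final Vowel Raising: no change — [teydegas]

[teydegas]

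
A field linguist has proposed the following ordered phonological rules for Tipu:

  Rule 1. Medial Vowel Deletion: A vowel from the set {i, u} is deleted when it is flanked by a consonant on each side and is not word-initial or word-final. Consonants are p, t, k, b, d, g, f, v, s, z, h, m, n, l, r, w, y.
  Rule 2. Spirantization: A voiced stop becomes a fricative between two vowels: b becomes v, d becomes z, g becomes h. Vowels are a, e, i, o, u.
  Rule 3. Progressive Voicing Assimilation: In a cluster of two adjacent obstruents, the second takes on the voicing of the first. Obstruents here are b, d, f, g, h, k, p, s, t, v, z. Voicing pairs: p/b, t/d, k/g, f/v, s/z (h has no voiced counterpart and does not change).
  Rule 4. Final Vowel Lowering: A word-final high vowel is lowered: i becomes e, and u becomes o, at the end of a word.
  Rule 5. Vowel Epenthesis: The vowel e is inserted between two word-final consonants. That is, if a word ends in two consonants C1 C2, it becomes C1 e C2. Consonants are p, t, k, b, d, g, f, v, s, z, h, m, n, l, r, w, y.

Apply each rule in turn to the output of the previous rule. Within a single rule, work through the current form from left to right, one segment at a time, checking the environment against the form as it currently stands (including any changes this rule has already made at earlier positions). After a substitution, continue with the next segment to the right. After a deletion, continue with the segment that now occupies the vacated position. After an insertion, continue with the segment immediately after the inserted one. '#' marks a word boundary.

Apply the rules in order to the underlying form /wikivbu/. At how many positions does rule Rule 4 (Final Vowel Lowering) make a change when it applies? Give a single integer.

Rule 1 Medial Vowel Deletion: [wikivbu] → [wkvbu]
Rule 2 Spirantization: no change — [wkvbu]
Rule 3 Progressive Voicing Assimilation: [wkvbu] → [wkfpu]
Rule 4 Final Vowel Lowering: [wkfpu] → [wkfpo]
Rule 5 Vowel Epenthesis: no change — [wkfpo]
Rule Rule 4 changed 1 position(s).

1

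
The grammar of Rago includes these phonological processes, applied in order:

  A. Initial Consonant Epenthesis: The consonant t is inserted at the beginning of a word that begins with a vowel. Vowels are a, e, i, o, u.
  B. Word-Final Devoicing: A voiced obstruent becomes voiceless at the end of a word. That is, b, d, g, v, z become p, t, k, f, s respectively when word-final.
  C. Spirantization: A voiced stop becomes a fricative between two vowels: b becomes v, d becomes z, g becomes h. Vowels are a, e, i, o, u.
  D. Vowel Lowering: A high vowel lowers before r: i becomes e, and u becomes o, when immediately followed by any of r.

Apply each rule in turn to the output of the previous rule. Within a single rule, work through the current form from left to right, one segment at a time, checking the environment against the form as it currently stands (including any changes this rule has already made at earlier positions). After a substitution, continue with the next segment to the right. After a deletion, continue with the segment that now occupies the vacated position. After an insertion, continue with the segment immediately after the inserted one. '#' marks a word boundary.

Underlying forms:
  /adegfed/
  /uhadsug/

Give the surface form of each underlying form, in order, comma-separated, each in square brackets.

/adegfed/:
  A Initial Consonant Epenthesis: [adegfed] → [tadegfed]
  B Word-Final Devoicing: [tadegfed] → [tadegfet]
  C Spirantization: [tadegfet] → [tazegfet]
  D Vowel Lowering: no change — [tazegfet]
/uhadsug/:
  A Initial Consonant Epenthesis: [uhadsug] → [tuhadsug]
  B Word-Final Devoicing: [tuhadsug] → [tuhadsuk]
  C Spirantization: no change — [tuhadsuk]
  D Vowel Lowering: no change — [tuhadsuk]

[tazegfet], [tuhadsuk]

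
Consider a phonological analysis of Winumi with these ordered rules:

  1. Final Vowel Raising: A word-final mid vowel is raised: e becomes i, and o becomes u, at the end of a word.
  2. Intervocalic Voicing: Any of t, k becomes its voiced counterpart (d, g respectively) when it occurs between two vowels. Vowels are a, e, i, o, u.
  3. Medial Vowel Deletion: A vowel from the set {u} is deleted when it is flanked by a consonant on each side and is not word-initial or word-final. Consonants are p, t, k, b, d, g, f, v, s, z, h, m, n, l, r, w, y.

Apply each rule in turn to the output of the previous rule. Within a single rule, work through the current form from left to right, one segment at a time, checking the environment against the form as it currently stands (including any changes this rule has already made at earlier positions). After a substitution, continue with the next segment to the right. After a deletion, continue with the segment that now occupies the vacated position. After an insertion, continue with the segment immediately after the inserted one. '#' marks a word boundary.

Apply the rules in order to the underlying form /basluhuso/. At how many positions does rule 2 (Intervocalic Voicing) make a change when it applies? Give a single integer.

0

1 Final Vowel Raising: [basluhuso] → [basluhusu]
2 Intervocalic Voicing: no change — [basluhusu]
3 Medial Vowel Deletion: [basluhusu] → [baslhsu]
Rule 2 changed 0 position(s).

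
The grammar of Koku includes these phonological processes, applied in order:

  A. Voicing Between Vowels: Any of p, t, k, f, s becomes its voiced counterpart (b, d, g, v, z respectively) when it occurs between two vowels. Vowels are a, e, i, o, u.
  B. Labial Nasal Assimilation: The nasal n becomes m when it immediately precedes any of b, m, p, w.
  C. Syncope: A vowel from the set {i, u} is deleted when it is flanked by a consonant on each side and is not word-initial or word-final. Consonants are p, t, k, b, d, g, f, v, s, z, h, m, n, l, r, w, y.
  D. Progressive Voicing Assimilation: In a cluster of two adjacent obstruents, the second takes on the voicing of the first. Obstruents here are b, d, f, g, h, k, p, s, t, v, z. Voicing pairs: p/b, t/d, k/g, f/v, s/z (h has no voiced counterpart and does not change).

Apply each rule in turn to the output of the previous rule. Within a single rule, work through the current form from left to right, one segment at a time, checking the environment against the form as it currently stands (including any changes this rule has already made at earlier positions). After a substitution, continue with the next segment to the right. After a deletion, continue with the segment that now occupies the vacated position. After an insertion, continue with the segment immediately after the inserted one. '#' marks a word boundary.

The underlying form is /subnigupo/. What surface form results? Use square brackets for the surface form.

A Voicing Between Vowels: [subnigupo] → [subnigubo]
B Labial Nasal Assimilation: no change — [subnigubo]
C Syncope: [subnigubo] → [sbngbo]
D Progressive Voicing Assimilation: [sbngbo] → [spngbo]

[spngbo]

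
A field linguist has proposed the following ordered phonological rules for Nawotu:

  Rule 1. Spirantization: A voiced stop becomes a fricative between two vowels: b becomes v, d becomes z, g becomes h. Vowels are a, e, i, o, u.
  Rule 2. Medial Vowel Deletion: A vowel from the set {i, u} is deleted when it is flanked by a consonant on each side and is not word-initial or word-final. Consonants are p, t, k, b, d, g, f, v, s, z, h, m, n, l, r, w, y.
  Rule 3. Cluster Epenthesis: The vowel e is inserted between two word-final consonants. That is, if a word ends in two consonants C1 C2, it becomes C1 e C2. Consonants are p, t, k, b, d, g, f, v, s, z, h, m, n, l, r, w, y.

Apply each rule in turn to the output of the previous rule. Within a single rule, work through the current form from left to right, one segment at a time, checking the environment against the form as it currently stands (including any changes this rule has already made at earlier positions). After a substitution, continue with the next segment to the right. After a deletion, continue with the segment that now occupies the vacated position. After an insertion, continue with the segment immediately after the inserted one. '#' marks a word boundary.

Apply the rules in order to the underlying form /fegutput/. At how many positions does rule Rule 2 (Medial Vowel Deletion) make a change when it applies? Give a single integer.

2

Rule 1 Spirantization: [fegutput] → [fehutput]
Rule 2 Medial Vowel Deletion: [fehutput] → [fehtpt]
Rule 3 Cluster Epenthesis: [fehtpt] → [fehtpet]
Rule Rule 2 changed 2 position(s).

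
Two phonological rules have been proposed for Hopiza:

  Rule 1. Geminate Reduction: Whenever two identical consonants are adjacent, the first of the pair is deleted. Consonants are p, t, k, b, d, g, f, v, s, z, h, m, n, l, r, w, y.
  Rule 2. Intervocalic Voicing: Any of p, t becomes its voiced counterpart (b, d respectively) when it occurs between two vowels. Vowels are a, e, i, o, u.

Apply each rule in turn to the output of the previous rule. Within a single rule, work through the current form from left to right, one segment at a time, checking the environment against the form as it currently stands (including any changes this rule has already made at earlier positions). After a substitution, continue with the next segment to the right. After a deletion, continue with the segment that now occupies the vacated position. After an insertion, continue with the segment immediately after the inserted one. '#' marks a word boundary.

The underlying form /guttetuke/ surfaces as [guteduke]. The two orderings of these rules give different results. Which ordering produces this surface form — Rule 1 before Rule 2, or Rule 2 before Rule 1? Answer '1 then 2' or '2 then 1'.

2 then 1

Order 1 then 2:
  1 Geminate Reduction: [guttetuke] → [gutetuke]
  2 Intervocalic Voicing: [gutetuke] → [gudeduke]
  result: [gudeduke]
Order 2 then 1:
  2 Intervocalic Voicing: [guttetuke] → [gutteduke]
  1 Geminate Reduction: [gutteduke] → [guteduke]
  result: [guteduke]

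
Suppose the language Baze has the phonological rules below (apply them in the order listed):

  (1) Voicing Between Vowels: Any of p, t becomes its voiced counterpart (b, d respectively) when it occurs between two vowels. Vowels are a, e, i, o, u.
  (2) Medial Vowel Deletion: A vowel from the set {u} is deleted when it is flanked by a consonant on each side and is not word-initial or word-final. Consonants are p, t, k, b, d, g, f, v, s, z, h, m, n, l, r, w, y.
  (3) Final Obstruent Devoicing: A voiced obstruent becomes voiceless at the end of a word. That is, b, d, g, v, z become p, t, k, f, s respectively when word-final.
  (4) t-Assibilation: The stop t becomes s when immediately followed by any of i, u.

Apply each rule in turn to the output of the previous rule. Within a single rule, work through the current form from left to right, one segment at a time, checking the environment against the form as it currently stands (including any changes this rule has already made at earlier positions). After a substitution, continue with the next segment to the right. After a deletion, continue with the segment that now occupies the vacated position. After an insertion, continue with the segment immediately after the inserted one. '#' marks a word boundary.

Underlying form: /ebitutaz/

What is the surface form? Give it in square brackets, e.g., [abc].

[ebiddas]

(1) Voicing Between Vowels: [ebitutaz] → [ebidudaz]
(2) Medial Vowel Deletion: [ebidudaz] → [ebiddaz]
(3) Final Obstruent Devoicing: [ebiddaz] → [ebiddas]
(4) t-Assibilation: no change — [ebiddas]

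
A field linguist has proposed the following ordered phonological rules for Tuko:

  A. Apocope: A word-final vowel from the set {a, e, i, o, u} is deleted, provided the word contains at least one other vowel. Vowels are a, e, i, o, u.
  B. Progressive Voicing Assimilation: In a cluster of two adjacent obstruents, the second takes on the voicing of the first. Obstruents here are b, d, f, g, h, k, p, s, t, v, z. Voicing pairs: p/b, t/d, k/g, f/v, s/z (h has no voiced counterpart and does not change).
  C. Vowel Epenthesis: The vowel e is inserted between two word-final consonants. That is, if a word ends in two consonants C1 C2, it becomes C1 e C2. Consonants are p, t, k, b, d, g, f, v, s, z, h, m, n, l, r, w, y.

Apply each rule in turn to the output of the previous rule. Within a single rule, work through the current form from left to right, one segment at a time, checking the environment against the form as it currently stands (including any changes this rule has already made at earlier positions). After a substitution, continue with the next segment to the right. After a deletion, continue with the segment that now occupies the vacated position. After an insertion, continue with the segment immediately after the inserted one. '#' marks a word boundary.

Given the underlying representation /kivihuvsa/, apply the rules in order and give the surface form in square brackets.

[kivihuvez]

A Apocope: [kivihuvsa] → [kivihuvs]
B Progressive Voicing Assimilation: [kivihuvs] → [kivihuvz]
C Vowel Epenthesis: [kivihuvz] → [kivihuvez]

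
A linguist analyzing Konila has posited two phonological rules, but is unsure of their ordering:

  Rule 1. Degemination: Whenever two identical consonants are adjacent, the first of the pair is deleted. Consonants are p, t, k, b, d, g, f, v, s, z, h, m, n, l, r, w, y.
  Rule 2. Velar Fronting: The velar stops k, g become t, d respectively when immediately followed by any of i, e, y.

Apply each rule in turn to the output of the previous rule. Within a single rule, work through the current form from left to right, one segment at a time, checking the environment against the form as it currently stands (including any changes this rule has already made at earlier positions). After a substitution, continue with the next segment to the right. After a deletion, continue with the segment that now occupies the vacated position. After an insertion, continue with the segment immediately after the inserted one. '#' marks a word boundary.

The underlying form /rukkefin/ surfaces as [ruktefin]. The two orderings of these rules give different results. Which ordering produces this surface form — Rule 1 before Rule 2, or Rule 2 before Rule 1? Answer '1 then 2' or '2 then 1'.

Order 1 then 2:
  1 Degemination: [rukkefin] → [rukefin]
  2 Velar Fronting: [rukefin] → [rutefin]
  result: [rutefin]
Order 2 then 1:
  2 Velar Fronting: [rukkefin] → [ruktefin]
  1 Degemination: no change — [ruktefin]
  result: [ruktefin]

2 then 1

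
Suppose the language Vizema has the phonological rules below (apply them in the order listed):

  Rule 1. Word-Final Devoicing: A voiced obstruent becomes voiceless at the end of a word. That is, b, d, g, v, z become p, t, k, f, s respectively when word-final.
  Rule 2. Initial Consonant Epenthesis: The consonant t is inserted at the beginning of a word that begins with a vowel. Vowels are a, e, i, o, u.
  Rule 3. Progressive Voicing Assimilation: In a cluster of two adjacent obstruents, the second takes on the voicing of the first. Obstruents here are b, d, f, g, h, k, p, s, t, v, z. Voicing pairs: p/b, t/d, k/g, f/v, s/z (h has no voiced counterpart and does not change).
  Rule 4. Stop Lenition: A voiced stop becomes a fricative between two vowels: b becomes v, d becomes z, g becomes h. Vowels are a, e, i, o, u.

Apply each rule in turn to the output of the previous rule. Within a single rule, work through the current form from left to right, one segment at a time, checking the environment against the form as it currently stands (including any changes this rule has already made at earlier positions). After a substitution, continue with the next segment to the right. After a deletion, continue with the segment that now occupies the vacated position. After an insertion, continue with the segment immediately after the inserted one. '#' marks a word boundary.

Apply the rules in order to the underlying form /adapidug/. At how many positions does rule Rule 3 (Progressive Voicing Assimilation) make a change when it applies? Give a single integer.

Rule 1 Word-Final Devoicing: [adapidug] → [adapiduk]
Rule 2 Initial Consonant Epenthesis: [adapiduk] → [tadapiduk]
Rule 3 Progressive Voicing Assimilation: no change — [tadapiduk]
Rule 4 Stop Lenition: [tadapiduk] → [tazapizuk]
Rule Rule 3 changed 0 position(s).

0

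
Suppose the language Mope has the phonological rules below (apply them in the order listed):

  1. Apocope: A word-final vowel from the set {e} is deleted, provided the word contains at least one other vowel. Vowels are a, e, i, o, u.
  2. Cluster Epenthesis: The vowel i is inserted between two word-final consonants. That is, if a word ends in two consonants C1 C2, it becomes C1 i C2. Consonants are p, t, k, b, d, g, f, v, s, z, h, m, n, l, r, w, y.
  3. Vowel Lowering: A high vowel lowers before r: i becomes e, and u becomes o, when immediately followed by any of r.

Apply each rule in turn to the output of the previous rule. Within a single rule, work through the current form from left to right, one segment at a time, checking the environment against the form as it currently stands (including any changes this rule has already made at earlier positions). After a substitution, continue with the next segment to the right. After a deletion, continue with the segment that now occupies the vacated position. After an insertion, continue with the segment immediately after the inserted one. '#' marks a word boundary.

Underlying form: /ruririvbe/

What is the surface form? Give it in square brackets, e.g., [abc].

1 Apocope: [ruririvbe] → [ruririvb]
2 Cluster Epenthesis: [ruririvb] → [ruririvib]
3 Vowel Lowering: [ruririvib] → [rorerivib]

[rorerivib]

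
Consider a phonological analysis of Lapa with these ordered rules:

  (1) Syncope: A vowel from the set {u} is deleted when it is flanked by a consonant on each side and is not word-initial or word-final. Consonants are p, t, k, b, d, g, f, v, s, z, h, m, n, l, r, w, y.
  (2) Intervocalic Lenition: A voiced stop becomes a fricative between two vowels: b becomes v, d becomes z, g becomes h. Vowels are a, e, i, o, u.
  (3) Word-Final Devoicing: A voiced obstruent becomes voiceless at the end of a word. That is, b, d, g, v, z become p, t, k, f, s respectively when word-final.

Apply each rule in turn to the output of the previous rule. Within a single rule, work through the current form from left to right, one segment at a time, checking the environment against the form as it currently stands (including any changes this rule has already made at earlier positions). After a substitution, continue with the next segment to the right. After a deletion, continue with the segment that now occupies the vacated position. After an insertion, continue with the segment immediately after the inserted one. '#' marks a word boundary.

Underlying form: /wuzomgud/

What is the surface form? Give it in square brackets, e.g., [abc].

(1) Syncope: [wuzomgud] → [wzomgd]
(2) Intervocalic Lenition: no change — [wzomgd]
(3) Word-Final Devoicing: [wzomgd] → [wzomgt]

[wzomgt]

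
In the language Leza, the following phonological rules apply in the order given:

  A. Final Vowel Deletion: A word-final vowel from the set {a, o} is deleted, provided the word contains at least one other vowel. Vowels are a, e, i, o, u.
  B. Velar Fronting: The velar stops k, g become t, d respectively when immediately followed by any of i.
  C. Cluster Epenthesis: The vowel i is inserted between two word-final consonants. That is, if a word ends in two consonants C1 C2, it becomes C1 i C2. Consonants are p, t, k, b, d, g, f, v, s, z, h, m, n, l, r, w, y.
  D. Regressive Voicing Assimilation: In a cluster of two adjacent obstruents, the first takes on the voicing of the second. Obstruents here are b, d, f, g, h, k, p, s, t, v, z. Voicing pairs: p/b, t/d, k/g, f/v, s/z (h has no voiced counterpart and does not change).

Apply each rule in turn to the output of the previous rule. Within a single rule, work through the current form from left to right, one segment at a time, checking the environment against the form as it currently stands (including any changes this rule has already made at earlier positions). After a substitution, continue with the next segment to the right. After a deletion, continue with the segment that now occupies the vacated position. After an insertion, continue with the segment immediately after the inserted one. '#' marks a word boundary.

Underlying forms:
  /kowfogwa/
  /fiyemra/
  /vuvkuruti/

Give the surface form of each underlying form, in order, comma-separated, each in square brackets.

[kowfogiw], [fiyemir], [vufkuruti]

/kowfogwa/:
  A Final Vowel Deletion: [kowfogwa] → [kowfogw]
  B Velar Fronting: no change — [kowfogw]
  C Cluster Epenthesis: [kowfogw] → [kowfogiw]
  D Regressive Voicing Assimilation: no change — [kowfogiw]
/fiyemra/:
  A Final Vowel Deletion: [fiyemra] → [fiyemr]
  B Velar Fronting: no change — [fiyemr]
  C Cluster Epenthesis: [fiyemr] → [fiyemir]
  D Regressive Voicing Assimilation: no change — [fiyemir]
/vuvkuruti/:
  A Final Vowel Deletion: no change — [vuvkuruti]
  B Velar Fronting: no change — [vuvkuruti]
  C Cluster Epenthesis: no change — [vuvkuruti]
  D Regressive Voicing Assimilation: [vuvkuruti] → [vufkuruti]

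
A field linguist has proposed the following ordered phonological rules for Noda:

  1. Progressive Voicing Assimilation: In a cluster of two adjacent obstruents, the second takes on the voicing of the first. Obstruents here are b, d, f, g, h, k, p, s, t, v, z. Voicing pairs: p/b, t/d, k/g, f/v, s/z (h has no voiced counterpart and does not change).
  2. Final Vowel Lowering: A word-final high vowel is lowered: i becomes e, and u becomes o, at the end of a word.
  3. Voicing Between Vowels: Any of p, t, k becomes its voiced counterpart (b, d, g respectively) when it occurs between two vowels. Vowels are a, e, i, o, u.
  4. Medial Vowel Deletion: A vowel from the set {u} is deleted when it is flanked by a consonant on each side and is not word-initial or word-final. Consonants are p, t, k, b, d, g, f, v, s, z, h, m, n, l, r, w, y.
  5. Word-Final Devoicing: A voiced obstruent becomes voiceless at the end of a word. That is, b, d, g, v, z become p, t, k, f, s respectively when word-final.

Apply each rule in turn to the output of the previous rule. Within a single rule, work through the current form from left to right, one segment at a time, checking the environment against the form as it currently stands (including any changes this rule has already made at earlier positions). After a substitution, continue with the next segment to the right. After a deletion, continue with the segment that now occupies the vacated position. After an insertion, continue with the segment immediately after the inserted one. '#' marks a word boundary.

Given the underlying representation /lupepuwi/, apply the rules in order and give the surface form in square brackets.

[lbebwe]

1 Progressive Voicing Assimilation: no change — [lupepuwi]
2 Final Vowel Lowering: [lupepuwi] → [lupepuwe]
3 Voicing Between Vowels: [lupepuwe] → [lubebuwe]
4 Medial Vowel Deletion: [lubebuwe] → [lbebwe]
5 Word-Final Devoicing: no change — [lbebwe]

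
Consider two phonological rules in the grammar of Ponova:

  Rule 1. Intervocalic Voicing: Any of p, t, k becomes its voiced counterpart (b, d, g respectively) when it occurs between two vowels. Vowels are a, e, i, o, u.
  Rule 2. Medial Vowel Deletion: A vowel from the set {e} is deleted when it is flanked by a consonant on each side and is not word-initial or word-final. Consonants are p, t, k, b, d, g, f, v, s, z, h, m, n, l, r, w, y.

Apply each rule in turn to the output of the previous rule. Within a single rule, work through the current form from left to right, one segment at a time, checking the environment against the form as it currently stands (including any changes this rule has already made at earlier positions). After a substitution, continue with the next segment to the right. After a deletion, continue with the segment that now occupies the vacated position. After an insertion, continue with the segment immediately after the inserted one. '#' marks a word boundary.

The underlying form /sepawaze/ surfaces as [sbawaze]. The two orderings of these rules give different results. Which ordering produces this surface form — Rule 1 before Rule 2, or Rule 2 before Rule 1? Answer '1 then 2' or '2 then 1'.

Order 1 then 2:
  1 Intervocalic Voicing: [sepawaze] → [sebawaze]
  2 Medial Vowel Deletion: [sebawaze] → [sbawaze]
  result: [sbawaze]
Order 2 then 1:
  2 Medial Vowel Deletion: [sepawaze] → [spawaze]
  1 Intervocalic Voicing: no change — [spawaze]
  result: [spawaze]

1 then 2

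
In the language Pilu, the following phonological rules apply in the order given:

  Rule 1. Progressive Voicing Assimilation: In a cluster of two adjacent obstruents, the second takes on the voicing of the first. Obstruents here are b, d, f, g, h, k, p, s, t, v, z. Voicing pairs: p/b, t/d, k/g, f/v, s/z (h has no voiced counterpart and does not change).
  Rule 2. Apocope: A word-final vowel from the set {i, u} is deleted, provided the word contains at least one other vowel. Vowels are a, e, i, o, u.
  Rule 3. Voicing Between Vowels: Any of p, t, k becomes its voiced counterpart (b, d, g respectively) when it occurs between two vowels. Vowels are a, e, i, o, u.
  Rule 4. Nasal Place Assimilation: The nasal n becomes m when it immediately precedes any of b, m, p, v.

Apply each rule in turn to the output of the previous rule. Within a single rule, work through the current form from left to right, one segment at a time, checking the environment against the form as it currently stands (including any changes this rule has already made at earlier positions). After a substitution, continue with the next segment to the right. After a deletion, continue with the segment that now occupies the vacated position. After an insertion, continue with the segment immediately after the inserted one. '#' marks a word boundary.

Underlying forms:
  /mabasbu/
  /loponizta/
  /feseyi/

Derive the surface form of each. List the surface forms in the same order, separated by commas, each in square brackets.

/mabasbu/:
  Rule 1 Progressive Voicing Assimilation: [mabasbu] → [mabaspu]
  Rule 2 Apocope: [mabaspu] → [mabasp]
  Rule 3 Voicing Between Vowels: no change — [mabasp]
  Rule 4 Nasal Place Assimilation: no change — [mabasp]
/loponizta/:
  Rule 1 Progressive Voicing Assimilation: [loponizta] → [loponizda]
  Rule 2 Apocope: no change — [loponizda]
  Rule 3 Voicing Between Vowels: [loponizda] → [lobonizda]
  Rule 4 Nasal Place Assimilation: no change — [lobonizda]
/feseyi/:
  Rule 1 Progressive Voicing Assimilation: no change — [feseyi]
  Rule 2 Apocope: [feseyi] → [fesey]
  Rule 3 Voicing Between Vowels: no change — [fesey]
  Rule 4 Nasal Place Assimilation: no change — [fesey]

[mabasp], [lobonizda], [fesey]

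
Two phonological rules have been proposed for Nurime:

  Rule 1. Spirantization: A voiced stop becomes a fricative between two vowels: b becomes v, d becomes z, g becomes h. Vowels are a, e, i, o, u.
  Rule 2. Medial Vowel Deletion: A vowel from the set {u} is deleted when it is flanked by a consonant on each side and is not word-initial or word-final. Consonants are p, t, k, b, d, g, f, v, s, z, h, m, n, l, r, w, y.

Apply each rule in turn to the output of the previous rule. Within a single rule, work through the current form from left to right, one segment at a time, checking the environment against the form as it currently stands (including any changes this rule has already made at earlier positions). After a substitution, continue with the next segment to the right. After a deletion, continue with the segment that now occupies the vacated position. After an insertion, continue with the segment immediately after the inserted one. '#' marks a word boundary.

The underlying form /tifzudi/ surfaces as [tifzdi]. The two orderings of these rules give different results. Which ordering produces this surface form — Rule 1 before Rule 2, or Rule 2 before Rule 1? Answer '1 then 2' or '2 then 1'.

2 then 1

Order 1 then 2:
  1 Spirantization: [tifzudi] → [tifzuzi]
  2 Medial Vowel Deletion: [tifzuzi] → [tifzzi]
  result: [tifzzi]
Order 2 then 1:
  2 Medial Vowel Deletion: [tifzudi] → [tifzdi]
  1 Spirantization: no change — [tifzdi]
  result: [tifzdi]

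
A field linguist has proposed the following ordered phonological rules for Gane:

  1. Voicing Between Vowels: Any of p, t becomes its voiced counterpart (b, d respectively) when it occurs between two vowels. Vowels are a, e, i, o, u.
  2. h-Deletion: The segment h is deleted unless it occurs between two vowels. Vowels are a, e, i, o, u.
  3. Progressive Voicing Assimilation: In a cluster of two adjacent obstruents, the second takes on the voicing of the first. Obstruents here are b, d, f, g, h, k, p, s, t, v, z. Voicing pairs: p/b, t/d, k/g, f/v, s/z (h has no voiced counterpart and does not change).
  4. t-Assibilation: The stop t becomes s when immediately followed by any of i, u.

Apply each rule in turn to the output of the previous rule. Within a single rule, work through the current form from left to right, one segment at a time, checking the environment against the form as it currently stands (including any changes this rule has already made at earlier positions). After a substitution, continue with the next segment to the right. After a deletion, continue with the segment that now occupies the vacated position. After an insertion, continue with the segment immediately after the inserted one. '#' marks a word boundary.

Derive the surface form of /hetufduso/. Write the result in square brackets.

[edufsuso]

1 Voicing Between Vowels: [hetufduso] → [hedufduso]
2 h-Deletion: [hedufduso] → [edufduso]
3 Progressive Voicing Assimilation: [edufduso] → [eduftuso]
4 t-Assibilation: [eduftuso] → [edufsuso]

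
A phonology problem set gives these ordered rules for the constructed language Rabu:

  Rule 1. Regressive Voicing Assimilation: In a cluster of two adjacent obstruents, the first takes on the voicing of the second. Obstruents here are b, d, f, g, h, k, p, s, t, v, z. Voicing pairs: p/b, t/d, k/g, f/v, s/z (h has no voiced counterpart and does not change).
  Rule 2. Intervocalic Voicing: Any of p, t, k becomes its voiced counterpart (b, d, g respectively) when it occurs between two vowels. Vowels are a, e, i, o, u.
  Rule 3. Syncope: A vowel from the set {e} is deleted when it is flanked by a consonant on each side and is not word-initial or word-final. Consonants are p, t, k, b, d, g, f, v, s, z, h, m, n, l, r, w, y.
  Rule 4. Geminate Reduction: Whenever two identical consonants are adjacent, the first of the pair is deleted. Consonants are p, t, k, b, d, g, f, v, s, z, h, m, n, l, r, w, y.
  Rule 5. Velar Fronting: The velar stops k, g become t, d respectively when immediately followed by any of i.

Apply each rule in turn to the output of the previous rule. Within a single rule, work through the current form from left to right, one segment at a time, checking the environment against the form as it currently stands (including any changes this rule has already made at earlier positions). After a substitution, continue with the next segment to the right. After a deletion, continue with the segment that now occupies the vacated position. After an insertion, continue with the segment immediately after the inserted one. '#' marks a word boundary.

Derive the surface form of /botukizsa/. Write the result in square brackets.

[bodudisa]

Rule 1 Regressive Voicing Assimilation: [botukizsa] → [botukissa]
Rule 2 Intervocalic Voicing: [botukissa] → [bodugissa]
Rule 3 Syncope: no change — [bodugissa]
Rule 4 Geminate Reduction: [bodugissa] → [bodugisa]
Rule 5 Velar Fronting: [bodugisa] → [bodudisa]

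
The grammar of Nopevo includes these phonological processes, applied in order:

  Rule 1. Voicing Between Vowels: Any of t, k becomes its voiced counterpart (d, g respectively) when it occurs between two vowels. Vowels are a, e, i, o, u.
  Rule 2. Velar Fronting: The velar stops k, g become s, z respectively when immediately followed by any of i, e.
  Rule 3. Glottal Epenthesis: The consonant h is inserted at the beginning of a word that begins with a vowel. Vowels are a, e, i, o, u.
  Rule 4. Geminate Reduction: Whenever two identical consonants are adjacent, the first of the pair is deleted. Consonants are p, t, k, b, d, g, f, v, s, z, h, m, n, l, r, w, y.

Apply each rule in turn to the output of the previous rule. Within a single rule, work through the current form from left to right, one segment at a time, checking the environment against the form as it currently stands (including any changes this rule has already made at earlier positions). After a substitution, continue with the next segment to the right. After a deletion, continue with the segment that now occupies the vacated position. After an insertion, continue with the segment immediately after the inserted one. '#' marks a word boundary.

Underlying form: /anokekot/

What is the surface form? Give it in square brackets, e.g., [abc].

[hanozegot]

Rule 1 Voicing Between Vowels: [anokekot] → [anogegot]
Rule 2 Velar Fronting: [anogegot] → [anozegot]
Rule 3 Glottal Epenthesis: [anozegot] → [hanozegot]
Rule 4 Geminate Reduction: no change — [hanozegot]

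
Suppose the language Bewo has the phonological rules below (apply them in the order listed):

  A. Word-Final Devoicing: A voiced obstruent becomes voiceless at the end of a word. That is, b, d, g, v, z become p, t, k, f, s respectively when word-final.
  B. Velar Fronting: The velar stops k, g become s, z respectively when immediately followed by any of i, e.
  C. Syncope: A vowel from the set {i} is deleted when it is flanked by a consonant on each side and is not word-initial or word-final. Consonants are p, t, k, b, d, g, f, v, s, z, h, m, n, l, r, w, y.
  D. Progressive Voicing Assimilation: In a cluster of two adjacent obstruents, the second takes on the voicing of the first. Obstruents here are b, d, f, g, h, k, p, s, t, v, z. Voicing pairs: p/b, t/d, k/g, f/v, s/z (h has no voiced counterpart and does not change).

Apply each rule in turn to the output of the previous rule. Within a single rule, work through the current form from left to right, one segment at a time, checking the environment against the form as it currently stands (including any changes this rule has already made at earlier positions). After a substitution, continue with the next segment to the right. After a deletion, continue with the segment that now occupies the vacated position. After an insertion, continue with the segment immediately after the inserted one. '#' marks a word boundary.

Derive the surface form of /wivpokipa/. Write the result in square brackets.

A Word-Final Devoicing: no change — [wivpokipa]
B Velar Fronting: [wivpokipa] → [wivposipa]
C Syncope: [wivposipa] → [wvpospa]
D Progressive Voicing Assimilation: [wvpospa] → [wvbospa]

[wvbospa]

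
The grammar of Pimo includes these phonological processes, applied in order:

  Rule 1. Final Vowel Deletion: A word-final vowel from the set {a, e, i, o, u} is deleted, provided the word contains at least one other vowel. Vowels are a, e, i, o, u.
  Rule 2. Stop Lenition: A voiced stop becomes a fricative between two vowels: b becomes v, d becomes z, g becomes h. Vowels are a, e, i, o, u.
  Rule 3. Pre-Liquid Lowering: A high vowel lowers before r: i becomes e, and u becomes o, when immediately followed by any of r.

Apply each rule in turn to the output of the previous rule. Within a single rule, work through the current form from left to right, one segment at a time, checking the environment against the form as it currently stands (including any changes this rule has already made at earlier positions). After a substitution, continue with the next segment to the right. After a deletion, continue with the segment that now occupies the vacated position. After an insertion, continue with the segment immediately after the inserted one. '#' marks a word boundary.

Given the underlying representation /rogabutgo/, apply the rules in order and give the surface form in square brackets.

Rule 1 Final Vowel Deletion: [rogabutgo] → [rogabutg]
Rule 2 Stop Lenition: [rogabutg] → [rohavutg]
Rule 3 Pre-Liquid Lowering: no change — [rohavutg]

[rohavutg]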